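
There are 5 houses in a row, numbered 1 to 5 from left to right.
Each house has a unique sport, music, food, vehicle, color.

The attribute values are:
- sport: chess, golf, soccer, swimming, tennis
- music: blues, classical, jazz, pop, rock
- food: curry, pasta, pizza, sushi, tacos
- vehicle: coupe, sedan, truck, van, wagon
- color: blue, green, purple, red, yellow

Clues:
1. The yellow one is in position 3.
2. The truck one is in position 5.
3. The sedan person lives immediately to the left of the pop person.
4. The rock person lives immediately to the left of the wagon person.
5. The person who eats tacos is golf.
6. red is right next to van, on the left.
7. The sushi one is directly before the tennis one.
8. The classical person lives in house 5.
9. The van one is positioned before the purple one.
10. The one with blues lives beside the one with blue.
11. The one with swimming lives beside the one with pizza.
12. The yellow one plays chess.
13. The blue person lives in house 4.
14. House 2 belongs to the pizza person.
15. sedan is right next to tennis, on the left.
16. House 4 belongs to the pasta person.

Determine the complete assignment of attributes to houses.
Solution:

House | Sport | Music | Food | Vehicle | Color
----------------------------------------------
  1   | swimming | rock | sushi | sedan | green
  2   | tennis | pop | pizza | wagon | red
  3   | chess | blues | curry | van | yellow
  4   | soccer | jazz | pasta | coupe | blue
  5   | golf | classical | tacos | truck | purple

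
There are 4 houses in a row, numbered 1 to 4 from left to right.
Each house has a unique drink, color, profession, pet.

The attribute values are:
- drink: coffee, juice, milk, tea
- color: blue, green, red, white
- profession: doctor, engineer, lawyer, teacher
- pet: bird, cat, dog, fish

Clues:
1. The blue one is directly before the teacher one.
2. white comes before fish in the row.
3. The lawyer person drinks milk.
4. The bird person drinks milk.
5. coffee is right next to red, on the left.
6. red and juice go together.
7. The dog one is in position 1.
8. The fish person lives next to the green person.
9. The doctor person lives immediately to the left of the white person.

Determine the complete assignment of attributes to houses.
Solution:

House | Drink | Color | Profession | Pet
----------------------------------------
  1   | tea | blue | doctor | dog
  2   | coffee | white | teacher | cat
  3   | juice | red | engineer | fish
  4   | milk | green | lawyer | bird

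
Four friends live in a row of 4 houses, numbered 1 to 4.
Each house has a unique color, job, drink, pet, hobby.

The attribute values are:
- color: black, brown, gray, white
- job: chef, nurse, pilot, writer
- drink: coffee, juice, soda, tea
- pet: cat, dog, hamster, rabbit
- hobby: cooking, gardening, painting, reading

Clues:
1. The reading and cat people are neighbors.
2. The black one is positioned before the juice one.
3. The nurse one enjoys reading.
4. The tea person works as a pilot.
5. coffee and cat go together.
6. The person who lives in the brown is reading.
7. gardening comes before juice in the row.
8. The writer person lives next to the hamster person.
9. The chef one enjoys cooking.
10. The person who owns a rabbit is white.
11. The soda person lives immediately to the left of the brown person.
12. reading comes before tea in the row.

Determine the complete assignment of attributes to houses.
Solution:

House | Color | Job | Drink | Pet | Hobby
-----------------------------------------
  1   | black | writer | soda | dog | gardening
  2   | brown | nurse | juice | hamster | reading
  3   | gray | chef | coffee | cat | cooking
  4   | white | pilot | tea | rabbit | painting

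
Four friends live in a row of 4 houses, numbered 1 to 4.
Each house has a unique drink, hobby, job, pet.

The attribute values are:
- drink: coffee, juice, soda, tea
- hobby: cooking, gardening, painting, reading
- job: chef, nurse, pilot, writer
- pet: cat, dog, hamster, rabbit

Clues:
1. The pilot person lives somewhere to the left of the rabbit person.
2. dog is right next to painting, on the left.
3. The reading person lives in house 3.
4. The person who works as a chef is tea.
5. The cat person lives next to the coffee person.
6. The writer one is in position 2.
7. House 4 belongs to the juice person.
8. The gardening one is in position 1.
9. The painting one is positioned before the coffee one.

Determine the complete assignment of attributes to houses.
Solution:

House | Drink | Hobby | Job | Pet
---------------------------------
  1   | tea | gardening | chef | dog
  2   | soda | painting | writer | cat
  3   | coffee | reading | pilot | hamster
  4   | juice | cooking | nurse | rabbit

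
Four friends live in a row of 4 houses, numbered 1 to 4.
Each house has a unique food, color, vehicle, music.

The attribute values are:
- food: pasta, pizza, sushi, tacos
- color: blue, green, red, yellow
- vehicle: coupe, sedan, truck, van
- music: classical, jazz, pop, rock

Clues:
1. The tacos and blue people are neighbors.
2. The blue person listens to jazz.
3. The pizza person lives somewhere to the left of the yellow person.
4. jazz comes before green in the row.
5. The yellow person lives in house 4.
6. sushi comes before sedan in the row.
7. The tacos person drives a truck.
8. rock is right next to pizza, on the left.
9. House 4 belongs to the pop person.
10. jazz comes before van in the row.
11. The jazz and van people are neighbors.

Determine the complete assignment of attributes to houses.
Solution:

House | Food | Color | Vehicle | Music
--------------------------------------
  1   | tacos | red | truck | rock
  2   | pizza | blue | coupe | jazz
  3   | sushi | green | van | classical
  4   | pasta | yellow | sedan | pop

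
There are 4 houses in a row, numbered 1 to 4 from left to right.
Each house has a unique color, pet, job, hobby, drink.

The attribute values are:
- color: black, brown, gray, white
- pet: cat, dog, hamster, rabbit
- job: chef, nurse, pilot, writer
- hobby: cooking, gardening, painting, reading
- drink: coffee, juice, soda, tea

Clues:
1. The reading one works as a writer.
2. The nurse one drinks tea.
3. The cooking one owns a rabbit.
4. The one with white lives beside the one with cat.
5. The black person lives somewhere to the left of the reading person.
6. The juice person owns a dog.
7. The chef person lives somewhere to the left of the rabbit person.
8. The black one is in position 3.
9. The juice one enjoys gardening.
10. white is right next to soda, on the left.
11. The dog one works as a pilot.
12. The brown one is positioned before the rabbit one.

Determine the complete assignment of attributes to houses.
Solution:

House | Color | Pet | Job | Hobby | Drink
-----------------------------------------
  1   | white | dog | pilot | gardening | juice
  2   | brown | cat | chef | painting | soda
  3   | black | rabbit | nurse | cooking | tea
  4   | gray | hamster | writer | reading | coffee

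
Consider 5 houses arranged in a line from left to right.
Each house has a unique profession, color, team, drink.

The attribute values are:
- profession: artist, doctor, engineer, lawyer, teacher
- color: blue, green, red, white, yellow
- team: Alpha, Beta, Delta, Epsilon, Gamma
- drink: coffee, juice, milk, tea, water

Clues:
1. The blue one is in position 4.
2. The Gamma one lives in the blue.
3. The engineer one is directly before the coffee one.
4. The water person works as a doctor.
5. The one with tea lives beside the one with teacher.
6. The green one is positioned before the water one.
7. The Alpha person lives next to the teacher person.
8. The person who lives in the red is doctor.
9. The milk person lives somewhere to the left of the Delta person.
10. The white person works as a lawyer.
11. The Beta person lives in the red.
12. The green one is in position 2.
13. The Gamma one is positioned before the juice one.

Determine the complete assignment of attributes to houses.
Solution:

House | Profession | Color | Team | Drink
-----------------------------------------
  1   | engineer | yellow | Alpha | tea
  2   | teacher | green | Epsilon | coffee
  3   | doctor | red | Beta | water
  4   | artist | blue | Gamma | milk
  5   | lawyer | white | Delta | juice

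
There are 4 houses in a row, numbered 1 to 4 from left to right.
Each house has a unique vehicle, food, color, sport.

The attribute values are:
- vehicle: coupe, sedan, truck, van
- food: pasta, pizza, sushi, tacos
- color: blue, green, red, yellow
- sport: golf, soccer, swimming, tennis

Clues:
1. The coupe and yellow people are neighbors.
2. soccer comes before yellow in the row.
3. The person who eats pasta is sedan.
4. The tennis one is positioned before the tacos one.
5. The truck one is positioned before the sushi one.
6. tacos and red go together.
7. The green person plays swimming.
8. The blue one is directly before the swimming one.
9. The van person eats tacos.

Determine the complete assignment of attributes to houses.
Solution:

House | Vehicle | Food | Color | Sport
--------------------------------------
  1   | truck | pizza | blue | soccer
  2   | coupe | sushi | green | swimming
  3   | sedan | pasta | yellow | tennis
  4   | van | tacos | red | golf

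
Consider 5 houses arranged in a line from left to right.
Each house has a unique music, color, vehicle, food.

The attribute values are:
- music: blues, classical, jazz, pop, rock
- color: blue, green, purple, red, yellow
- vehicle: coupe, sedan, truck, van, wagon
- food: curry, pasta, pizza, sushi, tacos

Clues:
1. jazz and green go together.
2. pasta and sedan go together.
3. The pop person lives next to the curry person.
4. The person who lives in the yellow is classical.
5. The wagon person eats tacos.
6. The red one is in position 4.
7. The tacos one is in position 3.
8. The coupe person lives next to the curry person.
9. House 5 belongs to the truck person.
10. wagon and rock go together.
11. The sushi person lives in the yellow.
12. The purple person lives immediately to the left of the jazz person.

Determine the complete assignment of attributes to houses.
Solution:

House | Music | Color | Vehicle | Food
--------------------------------------
  1   | pop | purple | coupe | pizza
  2   | jazz | green | van | curry
  3   | rock | blue | wagon | tacos
  4   | blues | red | sedan | pasta
  5   | classical | yellow | truck | sushi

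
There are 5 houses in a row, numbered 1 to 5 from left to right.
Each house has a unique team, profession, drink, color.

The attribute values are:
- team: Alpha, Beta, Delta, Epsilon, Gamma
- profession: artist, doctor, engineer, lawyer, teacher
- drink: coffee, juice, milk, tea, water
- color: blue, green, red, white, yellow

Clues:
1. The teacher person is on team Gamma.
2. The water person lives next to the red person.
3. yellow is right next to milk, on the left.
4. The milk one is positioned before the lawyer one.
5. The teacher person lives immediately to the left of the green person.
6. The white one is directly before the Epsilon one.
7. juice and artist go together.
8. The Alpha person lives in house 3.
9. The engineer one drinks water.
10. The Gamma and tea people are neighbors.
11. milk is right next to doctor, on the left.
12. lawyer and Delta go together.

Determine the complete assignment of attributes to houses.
Solution:

House | Team | Profession | Drink | Color
-----------------------------------------
  1   | Beta | engineer | water | yellow
  2   | Gamma | teacher | milk | red
  3   | Alpha | doctor | tea | green
  4   | Delta | lawyer | coffee | white
  5   | Epsilon | artist | juice | blue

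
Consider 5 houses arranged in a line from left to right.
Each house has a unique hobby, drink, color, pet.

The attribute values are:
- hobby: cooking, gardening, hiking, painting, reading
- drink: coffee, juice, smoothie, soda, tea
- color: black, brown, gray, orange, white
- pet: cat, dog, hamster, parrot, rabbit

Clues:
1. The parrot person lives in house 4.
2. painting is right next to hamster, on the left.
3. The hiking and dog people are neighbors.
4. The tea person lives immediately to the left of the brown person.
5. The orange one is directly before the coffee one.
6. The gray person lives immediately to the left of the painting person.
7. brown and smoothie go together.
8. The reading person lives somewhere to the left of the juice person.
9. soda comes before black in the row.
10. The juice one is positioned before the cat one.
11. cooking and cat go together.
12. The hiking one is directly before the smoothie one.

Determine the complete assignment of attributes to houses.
Solution:

House | Hobby | Drink | Color | Pet
-----------------------------------
  1   | hiking | tea | gray | rabbit
  2   | painting | smoothie | brown | dog
  3   | reading | soda | white | hamster
  4   | gardening | juice | orange | parrot
  5   | cooking | coffee | black | cat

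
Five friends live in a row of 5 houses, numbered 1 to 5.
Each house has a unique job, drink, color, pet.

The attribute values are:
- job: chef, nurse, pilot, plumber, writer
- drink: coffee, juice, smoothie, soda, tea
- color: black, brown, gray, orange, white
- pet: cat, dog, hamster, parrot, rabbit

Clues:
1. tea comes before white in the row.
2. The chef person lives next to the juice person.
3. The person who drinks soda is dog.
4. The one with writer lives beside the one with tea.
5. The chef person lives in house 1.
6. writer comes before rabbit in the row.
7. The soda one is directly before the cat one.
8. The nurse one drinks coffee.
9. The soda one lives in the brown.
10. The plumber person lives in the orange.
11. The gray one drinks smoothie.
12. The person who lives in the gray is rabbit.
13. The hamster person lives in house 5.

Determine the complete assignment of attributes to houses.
Solution:

House | Job | Drink | Color | Pet
---------------------------------
  1   | chef | soda | brown | dog
  2   | writer | juice | black | cat
  3   | plumber | tea | orange | parrot
  4   | pilot | smoothie | gray | rabbit
  5   | nurse | coffee | white | hamster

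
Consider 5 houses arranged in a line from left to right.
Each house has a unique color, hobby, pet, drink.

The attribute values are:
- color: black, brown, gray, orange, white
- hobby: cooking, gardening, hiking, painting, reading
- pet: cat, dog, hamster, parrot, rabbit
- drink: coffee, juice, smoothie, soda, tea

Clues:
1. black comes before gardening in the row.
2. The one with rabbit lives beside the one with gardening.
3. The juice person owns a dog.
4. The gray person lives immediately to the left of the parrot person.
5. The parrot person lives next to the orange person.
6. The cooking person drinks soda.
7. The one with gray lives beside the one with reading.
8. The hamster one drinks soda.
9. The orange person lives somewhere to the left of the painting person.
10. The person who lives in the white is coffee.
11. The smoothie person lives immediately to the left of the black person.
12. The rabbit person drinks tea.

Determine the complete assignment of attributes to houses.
Solution:

House | Color | Hobby | Pet | Drink
-----------------------------------
  1   | gray | cooking | hamster | soda
  2   | white | reading | parrot | coffee
  3   | orange | hiking | cat | smoothie
  4   | black | painting | rabbit | tea
  5   | brown | gardening | dog | juice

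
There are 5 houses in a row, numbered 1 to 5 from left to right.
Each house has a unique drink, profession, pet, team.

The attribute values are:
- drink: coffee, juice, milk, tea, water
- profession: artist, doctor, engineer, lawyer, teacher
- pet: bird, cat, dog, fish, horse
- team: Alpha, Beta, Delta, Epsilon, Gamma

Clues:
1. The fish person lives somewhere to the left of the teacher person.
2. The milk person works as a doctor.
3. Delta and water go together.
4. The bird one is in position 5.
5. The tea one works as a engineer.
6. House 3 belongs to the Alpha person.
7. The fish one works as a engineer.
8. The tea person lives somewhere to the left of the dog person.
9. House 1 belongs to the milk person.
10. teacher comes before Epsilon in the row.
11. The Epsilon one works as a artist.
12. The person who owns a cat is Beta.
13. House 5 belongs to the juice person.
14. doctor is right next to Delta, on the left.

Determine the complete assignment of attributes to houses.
Solution:

House | Drink | Profession | Pet | Team
---------------------------------------
  1   | milk | doctor | cat | Beta
  2   | water | lawyer | horse | Delta
  3   | tea | engineer | fish | Alpha
  4   | coffee | teacher | dog | Gamma
  5   | juice | artist | bird | Epsilon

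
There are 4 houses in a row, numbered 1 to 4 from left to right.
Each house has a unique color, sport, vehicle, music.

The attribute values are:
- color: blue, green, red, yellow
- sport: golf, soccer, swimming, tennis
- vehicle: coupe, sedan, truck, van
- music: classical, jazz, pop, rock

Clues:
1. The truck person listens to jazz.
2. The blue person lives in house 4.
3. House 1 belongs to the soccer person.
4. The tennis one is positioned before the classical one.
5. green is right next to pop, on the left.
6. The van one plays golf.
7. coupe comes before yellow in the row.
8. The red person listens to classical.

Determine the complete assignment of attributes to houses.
Solution:

House | Color | Sport | Vehicle | Music
---------------------------------------
  1   | green | soccer | coupe | rock
  2   | yellow | tennis | sedan | pop
  3   | red | golf | van | classical
  4   | blue | swimming | truck | jazz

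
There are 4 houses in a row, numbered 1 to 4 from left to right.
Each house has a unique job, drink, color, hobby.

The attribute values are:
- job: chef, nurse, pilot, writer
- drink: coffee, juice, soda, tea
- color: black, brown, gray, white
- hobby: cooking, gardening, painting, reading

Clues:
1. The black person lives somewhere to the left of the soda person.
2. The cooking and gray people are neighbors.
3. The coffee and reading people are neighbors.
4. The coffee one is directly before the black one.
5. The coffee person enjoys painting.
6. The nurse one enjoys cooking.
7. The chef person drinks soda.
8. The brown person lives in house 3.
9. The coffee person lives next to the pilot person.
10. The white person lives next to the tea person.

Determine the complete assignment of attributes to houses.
Solution:

House | Job | Drink | Color | Hobby
-----------------------------------
  1   | writer | coffee | white | painting
  2   | pilot | tea | black | reading
  3   | nurse | juice | brown | cooking
  4   | chef | soda | gray | gardening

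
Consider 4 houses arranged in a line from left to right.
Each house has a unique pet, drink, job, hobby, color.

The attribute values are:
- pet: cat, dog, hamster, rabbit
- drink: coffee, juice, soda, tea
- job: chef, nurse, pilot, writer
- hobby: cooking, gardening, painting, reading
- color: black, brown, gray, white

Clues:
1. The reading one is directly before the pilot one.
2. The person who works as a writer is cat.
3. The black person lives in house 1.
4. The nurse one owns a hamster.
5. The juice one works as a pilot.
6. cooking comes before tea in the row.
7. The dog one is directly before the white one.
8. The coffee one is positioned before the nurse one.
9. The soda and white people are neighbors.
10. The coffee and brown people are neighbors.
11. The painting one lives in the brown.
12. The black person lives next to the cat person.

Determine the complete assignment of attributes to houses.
Solution:

House | Pet | Drink | Job | Hobby | Color
-----------------------------------------
  1   | dog | soda | chef | cooking | black
  2   | cat | coffee | writer | reading | white
  3   | rabbit | juice | pilot | painting | brown
  4   | hamster | tea | nurse | gardening | gray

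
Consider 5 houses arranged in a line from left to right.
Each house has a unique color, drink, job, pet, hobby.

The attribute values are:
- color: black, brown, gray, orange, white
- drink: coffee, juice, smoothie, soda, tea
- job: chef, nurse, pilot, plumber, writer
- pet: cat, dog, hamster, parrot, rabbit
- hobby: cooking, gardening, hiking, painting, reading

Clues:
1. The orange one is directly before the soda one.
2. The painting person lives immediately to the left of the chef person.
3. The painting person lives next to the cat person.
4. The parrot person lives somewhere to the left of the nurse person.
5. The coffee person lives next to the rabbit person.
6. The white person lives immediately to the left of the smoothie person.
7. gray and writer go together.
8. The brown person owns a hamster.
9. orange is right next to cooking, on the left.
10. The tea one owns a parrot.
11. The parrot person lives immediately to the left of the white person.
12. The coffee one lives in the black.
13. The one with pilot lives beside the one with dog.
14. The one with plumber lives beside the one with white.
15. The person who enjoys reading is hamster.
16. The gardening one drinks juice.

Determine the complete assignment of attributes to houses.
Solution:

House | Color | Drink | Job | Pet | Hobby
-----------------------------------------
  1   | orange | tea | plumber | parrot | painting
  2   | white | soda | chef | cat | cooking
  3   | brown | smoothie | pilot | hamster | reading
  4   | black | coffee | nurse | dog | hiking
  5   | gray | juice | writer | rabbit | gardening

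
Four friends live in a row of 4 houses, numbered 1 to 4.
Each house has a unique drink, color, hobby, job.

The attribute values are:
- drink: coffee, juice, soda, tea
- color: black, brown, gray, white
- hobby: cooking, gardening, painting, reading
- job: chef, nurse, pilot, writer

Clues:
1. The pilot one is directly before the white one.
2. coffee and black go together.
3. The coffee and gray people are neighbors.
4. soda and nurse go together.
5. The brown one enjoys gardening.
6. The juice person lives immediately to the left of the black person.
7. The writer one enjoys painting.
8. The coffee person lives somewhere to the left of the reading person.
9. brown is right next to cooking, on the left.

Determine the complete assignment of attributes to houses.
Solution:

House | Drink | Color | Hobby | Job
-----------------------------------
  1   | tea | brown | gardening | pilot
  2   | juice | white | cooking | chef
  3   | coffee | black | painting | writer
  4   | soda | gray | reading | nurse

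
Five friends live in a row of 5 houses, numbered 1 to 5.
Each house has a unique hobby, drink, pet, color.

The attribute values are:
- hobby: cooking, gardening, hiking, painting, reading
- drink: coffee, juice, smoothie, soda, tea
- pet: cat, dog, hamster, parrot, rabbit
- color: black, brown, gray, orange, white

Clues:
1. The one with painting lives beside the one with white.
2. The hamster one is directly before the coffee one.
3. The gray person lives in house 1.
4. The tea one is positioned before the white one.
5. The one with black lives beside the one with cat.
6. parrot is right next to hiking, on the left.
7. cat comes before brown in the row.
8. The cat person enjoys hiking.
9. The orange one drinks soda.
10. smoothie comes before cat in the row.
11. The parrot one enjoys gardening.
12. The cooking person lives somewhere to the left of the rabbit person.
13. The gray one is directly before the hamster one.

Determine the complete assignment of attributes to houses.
Solution:

House | Hobby | Drink | Pet | Color
-----------------------------------
  1   | painting | tea | dog | gray
  2   | cooking | smoothie | hamster | white
  3   | gardening | coffee | parrot | black
  4   | hiking | soda | cat | orange
  5   | reading | juice | rabbit | brown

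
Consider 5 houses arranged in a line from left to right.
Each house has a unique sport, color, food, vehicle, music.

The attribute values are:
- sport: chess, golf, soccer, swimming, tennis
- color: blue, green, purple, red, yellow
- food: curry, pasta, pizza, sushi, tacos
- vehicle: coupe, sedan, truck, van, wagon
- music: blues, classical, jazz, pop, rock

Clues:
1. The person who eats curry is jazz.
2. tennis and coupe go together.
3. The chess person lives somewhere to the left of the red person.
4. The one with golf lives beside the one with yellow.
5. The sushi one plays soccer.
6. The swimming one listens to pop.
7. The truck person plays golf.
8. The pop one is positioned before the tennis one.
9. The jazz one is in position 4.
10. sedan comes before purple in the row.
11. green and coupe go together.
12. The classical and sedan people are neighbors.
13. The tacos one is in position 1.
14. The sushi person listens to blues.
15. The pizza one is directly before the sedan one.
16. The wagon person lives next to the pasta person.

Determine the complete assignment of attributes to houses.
Solution:

House | Sport | Color | Food | Vehicle | Music
----------------------------------------------
  1   | golf | blue | tacos | truck | rock
  2   | chess | yellow | pizza | wagon | classical
  3   | swimming | red | pasta | sedan | pop
  4   | tennis | green | curry | coupe | jazz
  5   | soccer | purple | sushi | van | blues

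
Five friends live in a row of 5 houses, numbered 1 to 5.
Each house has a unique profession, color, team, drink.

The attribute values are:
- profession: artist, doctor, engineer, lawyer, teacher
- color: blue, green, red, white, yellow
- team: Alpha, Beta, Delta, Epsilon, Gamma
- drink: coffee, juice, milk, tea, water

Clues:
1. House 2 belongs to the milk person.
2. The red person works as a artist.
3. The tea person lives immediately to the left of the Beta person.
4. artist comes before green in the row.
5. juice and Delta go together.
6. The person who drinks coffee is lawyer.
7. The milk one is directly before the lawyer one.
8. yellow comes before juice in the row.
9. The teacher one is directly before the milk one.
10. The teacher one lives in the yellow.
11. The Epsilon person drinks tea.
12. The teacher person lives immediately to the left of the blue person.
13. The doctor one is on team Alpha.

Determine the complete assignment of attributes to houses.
Solution:

House | Profession | Color | Team | Drink
-----------------------------------------
  1   | teacher | yellow | Epsilon | tea
  2   | engineer | blue | Beta | milk
  3   | lawyer | white | Gamma | coffee
  4   | artist | red | Delta | juice
  5   | doctor | green | Alpha | water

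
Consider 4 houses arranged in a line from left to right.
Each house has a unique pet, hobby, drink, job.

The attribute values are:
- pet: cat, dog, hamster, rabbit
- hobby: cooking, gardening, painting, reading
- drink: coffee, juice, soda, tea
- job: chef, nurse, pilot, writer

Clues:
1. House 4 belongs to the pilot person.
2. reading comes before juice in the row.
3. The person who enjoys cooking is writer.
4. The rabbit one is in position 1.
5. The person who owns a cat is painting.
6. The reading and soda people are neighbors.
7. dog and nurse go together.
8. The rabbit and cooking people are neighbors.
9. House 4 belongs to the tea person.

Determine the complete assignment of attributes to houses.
Solution:

House | Pet | Hobby | Drink | Job
---------------------------------
  1   | rabbit | reading | coffee | chef
  2   | hamster | cooking | soda | writer
  3   | dog | gardening | juice | nurse
  4   | cat | painting | tea | pilot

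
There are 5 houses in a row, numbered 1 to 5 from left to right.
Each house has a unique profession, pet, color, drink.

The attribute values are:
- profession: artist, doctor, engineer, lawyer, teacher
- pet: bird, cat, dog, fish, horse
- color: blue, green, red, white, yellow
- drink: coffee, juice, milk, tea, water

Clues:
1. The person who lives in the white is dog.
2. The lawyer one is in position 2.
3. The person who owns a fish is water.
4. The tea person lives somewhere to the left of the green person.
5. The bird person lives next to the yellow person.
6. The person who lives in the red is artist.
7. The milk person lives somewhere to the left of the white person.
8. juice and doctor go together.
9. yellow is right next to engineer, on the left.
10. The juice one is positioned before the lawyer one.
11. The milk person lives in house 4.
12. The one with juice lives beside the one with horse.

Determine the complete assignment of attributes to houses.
Solution:

House | Profession | Pet | Color | Drink
----------------------------------------
  1   | doctor | bird | blue | juice
  2   | lawyer | horse | yellow | tea
  3   | engineer | fish | green | water
  4   | artist | cat | red | milk
  5   | teacher | dog | white | coffee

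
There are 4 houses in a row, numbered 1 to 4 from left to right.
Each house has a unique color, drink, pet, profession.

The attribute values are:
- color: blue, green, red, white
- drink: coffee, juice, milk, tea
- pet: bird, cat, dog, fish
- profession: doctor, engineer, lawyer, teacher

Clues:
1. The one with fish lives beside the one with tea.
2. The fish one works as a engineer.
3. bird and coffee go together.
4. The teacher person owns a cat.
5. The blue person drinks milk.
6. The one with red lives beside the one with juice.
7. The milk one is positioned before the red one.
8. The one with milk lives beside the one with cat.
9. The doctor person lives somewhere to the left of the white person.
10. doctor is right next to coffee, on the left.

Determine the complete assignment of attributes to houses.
Solution:

House | Color | Drink | Pet | Profession
----------------------------------------
  1   | blue | milk | fish | engineer
  2   | red | tea | cat | teacher
  3   | green | juice | dog | doctor
  4   | white | coffee | bird | lawyer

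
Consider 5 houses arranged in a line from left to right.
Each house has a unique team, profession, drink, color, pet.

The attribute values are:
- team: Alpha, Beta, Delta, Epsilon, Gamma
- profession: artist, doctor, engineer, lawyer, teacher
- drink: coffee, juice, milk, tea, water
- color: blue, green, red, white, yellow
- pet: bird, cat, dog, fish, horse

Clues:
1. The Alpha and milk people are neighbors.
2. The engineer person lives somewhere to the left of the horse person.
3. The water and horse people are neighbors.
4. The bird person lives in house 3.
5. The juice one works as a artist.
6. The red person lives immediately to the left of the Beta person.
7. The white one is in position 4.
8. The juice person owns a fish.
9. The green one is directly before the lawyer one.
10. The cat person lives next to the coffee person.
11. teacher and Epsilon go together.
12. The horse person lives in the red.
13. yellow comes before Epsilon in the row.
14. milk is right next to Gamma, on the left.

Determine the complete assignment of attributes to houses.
Solution:

House | Team | Profession | Drink | Color | Pet
-----------------------------------------------
  1   | Delta | engineer | water | green | cat
  2   | Alpha | lawyer | coffee | red | horse
  3   | Beta | doctor | milk | yellow | bird
  4   | Gamma | artist | juice | white | fish
  5   | Epsilon | teacher | tea | blue | dog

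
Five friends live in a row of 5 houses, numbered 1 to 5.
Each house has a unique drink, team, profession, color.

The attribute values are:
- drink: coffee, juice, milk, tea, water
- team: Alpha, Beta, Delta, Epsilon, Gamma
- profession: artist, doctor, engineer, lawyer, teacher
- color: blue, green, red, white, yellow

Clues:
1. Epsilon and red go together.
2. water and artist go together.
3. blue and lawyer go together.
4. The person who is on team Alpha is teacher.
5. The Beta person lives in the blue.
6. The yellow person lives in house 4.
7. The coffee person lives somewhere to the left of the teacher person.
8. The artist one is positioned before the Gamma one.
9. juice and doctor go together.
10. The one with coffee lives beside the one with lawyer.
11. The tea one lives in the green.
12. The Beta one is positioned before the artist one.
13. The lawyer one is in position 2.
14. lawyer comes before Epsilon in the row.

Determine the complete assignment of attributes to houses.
Solution:

House | Drink | Team | Profession | Color
-----------------------------------------
  1   | coffee | Delta | engineer | white
  2   | milk | Beta | lawyer | blue
  3   | water | Epsilon | artist | red
  4   | juice | Gamma | doctor | yellow
  5   | tea | Alpha | teacher | green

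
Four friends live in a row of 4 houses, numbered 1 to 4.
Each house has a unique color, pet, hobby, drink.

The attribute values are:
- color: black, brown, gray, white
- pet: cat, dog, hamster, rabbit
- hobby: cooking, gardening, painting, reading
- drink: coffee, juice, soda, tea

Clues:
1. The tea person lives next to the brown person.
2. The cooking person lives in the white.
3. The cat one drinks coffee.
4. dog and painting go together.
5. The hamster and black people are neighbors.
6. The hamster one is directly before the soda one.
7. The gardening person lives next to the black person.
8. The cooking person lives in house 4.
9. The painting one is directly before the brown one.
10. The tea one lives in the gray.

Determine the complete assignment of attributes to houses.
Solution:

House | Color | Pet | Hobby | Drink
-----------------------------------
  1   | gray | dog | painting | tea
  2   | brown | hamster | gardening | juice
  3   | black | rabbit | reading | soda
  4   | white | cat | cooking | coffee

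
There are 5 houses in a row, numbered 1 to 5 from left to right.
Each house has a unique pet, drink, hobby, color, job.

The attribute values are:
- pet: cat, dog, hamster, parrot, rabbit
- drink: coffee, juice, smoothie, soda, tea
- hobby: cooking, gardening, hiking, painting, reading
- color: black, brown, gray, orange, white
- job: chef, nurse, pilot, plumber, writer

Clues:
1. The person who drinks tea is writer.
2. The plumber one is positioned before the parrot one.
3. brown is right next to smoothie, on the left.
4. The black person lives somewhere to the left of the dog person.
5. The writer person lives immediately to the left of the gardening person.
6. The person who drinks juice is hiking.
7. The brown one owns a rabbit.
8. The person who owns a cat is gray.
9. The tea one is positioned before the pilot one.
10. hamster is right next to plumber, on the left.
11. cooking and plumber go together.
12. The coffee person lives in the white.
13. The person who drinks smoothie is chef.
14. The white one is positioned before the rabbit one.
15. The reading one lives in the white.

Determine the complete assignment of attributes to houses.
Solution:

House | Pet | Drink | Hobby | Color | Job
-----------------------------------------
  1   | hamster | coffee | reading | white | nurse
  2   | cat | soda | cooking | gray | plumber
  3   | rabbit | tea | painting | brown | writer
  4   | parrot | smoothie | gardening | black | chef
  5   | dog | juice | hiking | orange | pilot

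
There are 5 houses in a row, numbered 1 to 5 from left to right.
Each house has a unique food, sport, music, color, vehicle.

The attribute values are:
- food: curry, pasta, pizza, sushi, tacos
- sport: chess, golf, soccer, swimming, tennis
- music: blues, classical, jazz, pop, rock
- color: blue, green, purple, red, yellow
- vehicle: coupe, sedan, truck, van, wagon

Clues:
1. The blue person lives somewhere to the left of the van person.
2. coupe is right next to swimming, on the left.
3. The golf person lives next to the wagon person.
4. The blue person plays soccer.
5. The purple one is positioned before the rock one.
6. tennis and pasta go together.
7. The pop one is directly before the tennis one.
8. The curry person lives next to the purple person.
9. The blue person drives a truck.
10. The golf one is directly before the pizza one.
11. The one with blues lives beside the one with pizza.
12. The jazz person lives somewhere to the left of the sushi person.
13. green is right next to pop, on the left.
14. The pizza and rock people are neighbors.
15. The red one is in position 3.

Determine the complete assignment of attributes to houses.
Solution:

House | Food | Sport | Music | Color | Vehicle
----------------------------------------------
  1   | curry | golf | blues | green | coupe
  2   | pizza | swimming | pop | purple | wagon
  3   | pasta | tennis | rock | red | sedan
  4   | tacos | soccer | jazz | blue | truck
  5   | sushi | chess | classical | yellow | van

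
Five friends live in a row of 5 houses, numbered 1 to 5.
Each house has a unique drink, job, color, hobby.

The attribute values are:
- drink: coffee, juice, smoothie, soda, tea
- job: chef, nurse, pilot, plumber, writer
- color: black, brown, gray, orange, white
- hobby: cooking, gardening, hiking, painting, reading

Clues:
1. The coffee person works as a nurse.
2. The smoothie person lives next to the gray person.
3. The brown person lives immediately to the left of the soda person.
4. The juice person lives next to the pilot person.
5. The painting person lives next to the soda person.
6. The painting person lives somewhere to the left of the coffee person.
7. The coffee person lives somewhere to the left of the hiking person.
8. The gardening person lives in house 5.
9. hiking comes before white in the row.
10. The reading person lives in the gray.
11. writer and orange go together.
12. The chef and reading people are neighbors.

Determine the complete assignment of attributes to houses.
Solution:

House | Drink | Job | Color | Hobby
-----------------------------------
  1   | smoothie | chef | brown | painting
  2   | soda | plumber | gray | reading
  3   | coffee | nurse | black | cooking
  4   | juice | writer | orange | hiking
  5   | tea | pilot | white | gardening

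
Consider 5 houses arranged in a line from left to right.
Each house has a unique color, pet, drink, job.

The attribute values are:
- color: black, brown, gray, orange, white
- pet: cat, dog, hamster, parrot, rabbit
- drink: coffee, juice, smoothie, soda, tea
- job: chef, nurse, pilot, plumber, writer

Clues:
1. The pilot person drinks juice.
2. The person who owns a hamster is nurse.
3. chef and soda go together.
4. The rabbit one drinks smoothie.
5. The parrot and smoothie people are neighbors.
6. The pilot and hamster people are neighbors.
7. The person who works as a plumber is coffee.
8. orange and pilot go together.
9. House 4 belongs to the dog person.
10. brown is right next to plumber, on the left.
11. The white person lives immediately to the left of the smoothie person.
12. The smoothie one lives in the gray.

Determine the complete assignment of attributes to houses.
Solution:

House | Color | Pet | Drink | Job
---------------------------------
  1   | brown | cat | soda | chef
  2   | white | parrot | coffee | plumber
  3   | gray | rabbit | smoothie | writer
  4   | orange | dog | juice | pilot
  5   | black | hamster | tea | nurse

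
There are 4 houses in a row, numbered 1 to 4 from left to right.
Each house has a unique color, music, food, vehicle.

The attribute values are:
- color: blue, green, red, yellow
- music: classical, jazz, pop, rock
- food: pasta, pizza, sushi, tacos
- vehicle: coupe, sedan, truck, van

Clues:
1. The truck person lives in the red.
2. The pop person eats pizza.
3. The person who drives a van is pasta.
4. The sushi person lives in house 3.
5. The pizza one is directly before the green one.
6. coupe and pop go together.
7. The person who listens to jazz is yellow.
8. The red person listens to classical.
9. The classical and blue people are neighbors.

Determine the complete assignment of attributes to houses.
Solution:

House | Color | Music | Food | Vehicle
--------------------------------------
  1   | red | classical | tacos | truck
  2   | blue | pop | pizza | coupe
  3   | green | rock | sushi | sedan
  4   | yellow | jazz | pasta | van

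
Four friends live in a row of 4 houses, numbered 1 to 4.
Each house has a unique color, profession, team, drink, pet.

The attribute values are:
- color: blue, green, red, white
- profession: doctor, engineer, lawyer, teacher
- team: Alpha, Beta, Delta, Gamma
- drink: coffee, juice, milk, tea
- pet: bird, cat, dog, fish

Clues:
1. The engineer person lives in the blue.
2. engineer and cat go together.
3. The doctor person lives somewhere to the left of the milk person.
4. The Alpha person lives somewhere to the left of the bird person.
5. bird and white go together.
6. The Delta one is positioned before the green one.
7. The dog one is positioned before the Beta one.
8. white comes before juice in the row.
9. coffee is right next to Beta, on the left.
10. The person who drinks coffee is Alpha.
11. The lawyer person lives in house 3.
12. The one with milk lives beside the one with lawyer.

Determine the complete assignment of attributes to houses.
Solution:

House | Color | Profession | Team | Drink | Pet
-----------------------------------------------
  1   | red | doctor | Alpha | coffee | dog
  2   | blue | engineer | Beta | milk | cat
  3   | white | lawyer | Delta | tea | bird
  4   | green | teacher | Gamma | juice | fish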